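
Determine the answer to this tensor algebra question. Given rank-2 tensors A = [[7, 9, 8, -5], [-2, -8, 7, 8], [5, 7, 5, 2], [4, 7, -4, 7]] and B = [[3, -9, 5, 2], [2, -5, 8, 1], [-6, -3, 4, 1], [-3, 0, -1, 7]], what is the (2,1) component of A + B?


Tensor addition is component-wise: (A + B)_{ij} = A_{ij} + B_{ij}.
A_{21} = -2
B_{21} = 2
(A + B)_{21} = -2 + 2 = 0

0


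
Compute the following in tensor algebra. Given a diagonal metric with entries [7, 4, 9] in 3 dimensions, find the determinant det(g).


For a diagonal metric, the determinant is the product of diagonal entries.
Diagonal entries: 7, 4, 9
det(g) = 7 * 4 * 9 = 252

252


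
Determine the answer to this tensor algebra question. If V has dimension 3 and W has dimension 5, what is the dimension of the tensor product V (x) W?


The dimension of a tensor product is the product of dimensions.
dim(V) = 3, dim(W) = 5
dim(V (x) W) = 3 * 5 = 15

15


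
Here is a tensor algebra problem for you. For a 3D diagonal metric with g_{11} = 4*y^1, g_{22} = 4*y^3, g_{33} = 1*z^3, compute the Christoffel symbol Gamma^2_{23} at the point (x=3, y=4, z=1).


For a diagonal metric, Gamma^k_{ij} = (1/2) g^{kk} (dg_{ik}/dx_j + dg_{jk}/dx_i - dg_{ij}/dx_k).
The metric is diagonal, so g_{ab} = 0 for a != b.
At the given point: g_{11} = 16, g_{22} = 256, g_{33} = 1
g^{22} = 1/256
dg_{22}/dx_3 = dg_{22}/dx_3 = 0
dg_{32}/dx_2 = 0 (off-diagonal)
dg_{23}/dx_2 = 0 (off-diagonal)
Numerator = 0 + 0 - 0 = 0
Gamma^2_{23} = 0 / (2 * 256) = 0

0


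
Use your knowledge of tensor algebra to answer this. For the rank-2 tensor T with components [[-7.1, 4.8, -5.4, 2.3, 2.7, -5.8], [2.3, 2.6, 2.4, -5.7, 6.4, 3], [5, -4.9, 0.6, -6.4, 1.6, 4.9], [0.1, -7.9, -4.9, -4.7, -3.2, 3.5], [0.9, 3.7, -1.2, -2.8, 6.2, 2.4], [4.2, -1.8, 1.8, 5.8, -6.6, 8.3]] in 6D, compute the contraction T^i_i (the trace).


The contraction (trace) of a rank-2 tensor is the sum of its diagonal elements.
Diagonal entries: A[1,1] = -7.1, A[2,2] = 2.6, A[3,3] = 0.6, A[4,4] = -4.7, A[5,5] = 6.2, A[6,6] = 8.3
Tr(A) = -7.1 + 2.6 + 0.6 + -4.7 + 6.2 + 8.3 = 5.9

5.9


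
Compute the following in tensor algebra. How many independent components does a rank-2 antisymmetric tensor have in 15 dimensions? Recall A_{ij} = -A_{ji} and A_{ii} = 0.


An antisymmetric rank-2 tensor satisfies A_{ij} = -A_{ji}, so diagonal entries are zero.
The independent components are the upper-triangular entries: C(n, 2) = n(n-1)/2.
n = 15
C(15, 2) = 15 * 14 / 2 = 210 / 2 = 105

105


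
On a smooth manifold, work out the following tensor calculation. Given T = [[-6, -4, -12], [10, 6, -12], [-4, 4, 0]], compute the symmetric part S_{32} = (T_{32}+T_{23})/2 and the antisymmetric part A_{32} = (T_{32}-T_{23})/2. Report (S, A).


T_{32} = 4
T_{23} = -12
S_{32} = (4 + -12)/2 = -8/2 = -4
A_{32} = (4 - -12)/2 = 16/2 = 8
Check: S + A = -4 + 8 = 4 = T_{32}.

(-4, 8)


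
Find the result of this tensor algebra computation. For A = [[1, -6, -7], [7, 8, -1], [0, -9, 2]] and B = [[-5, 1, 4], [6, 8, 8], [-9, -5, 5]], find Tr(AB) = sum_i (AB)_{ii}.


Tr(AB) = sum_i (AB)_{ii} where (AB)_{ii} = sum_k A_{ik} B_{ki}.
(AB)_{11} = 1*-5 + -6*6 + -7*-9 = 22
(AB)_{22} = 7*1 + 8*8 + -1*-5 = 76
(AB)_{33} = 0*4 + -9*8 + 2*5 = -62
Tr(AB) = 22 + 76 + -62 = 36

36


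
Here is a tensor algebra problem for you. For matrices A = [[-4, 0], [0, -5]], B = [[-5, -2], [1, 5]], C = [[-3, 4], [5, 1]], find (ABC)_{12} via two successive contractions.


(ABC)_{12} = sum_m (AB)_{1m} C_{m2}. First compute row 1 of AB.
(AB)_{11} = -4*-5 + 0*1 = 20
(AB)_{12} = -4*-2 + 0*5 = 8
Now contract with column 2 of C:
(AB)_{11} * C_{12} = 20 * 4 = 80
(AB)_{12} * C_{22} = 8 * 1 = 8
(ABC)_{12} = 80 + 8 = 88

88


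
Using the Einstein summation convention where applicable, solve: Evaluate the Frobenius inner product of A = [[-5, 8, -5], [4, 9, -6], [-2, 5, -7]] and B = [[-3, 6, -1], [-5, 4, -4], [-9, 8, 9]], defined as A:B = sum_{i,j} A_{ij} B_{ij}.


A:B = sum over all i,j of A_{ij} * B_{ij}.
Row 1: -5*-3=15, 8*6=48, -5*-1=5 => row sum = 68
Row 2: 4*-5=-20, 9*4=36, -6*-4=24 => row sum = 40
Row 3: -2*-9=18, 5*8=40, -7*9=-63 => row sum = -5
Total = 68 + 40 + -5 = 103

103


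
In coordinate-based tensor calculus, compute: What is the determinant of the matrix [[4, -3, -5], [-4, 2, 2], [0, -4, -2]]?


Expanding along the first row, det(A) = a11*M_11 - a12*M_12 + a13*M_13, where M_1j is the (1,j) minor.
Minor M_11 = 2*-2 - 2*-4 = 4
Minor M_12 = -4*-2 - 2*0 = 8
Minor M_13 = -4*-4 - 2*0 = 16
det = 4*(4) - -3*(8) + -5*(16)
    = 16 - -24 + -80
    = -40

-40


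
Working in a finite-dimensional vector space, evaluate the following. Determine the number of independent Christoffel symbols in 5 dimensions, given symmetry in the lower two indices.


Christoffel symbols Gamma^k_{ij} are symmetric in i,j, so there are d * d(d+1)/2 independent symbols.
d = 5
d(d+1)/2 = 5 * 6 / 2 = 15
Total = 5 * 15 = 75

75


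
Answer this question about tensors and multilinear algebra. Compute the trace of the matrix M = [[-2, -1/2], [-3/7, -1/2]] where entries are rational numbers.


The trace is the sum of diagonal entries.
Diagonal: M[1,1] = -2, M[2,2] = -1/2
Tr(M) = -2 + -1/2
Computing step by step:
After adding M[1,1]: -2
After adding M[2,2]: -5/2
Tr(M) = -5/2

-5/2


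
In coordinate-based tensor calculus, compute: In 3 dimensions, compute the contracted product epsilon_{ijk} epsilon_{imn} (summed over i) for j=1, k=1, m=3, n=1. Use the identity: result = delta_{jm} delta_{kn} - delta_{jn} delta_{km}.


Using the identity: epsilon_{ijk} epsilon_{imn} = delta_{jm} delta_{kn} - delta_{jn} delta_{km}.
delta_{13} = 0
delta_{11} = 1
delta_{11} = 1
delta_{13} = 0
Result = 0 * 1 - 1 * 0 = 0 - 0 = 0

0


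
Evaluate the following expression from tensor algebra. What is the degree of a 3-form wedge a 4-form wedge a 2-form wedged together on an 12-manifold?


The degree of a wedge product is the sum of the degrees of the individual forms.
Degrees: 3, 4, 2
Total degree = 3 + 4 + 2 = 9

9


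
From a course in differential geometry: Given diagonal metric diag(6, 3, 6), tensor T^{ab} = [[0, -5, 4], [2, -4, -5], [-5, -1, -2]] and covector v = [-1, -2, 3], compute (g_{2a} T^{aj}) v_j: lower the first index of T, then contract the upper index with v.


Step 1: lower the first index. For a diagonal metric, g_{ia} T^{aj} = g_{ii} T^{ij} (no sum on i).
g_{22} = 3
S_2{}^1 = 3 * T^{21} = 3 * 2 = 6
S_2{}^2 = 3 * T^{22} = 3 * -4 = -12
S_2{}^3 = 3 * T^{23} = 3 * -5 = -15
Step 2: contract S_2{}^j with v_j.
S_2{}^1 * v_1 = 6 * -1 = -6
S_2{}^2 * v_2 = -12 * -2 = 24
S_2{}^3 * v_3 = -15 * 3 = -45
Result = -6 + 24 + -45 = -27

-27


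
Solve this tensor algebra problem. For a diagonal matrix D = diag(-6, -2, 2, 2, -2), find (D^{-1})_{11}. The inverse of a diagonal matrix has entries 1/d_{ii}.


For a diagonal matrix, the inverse has entries (D^{-1})_{ii} = 1/d_{ii}.
The diagonal entries are: d_{11} = -6, d_{22} = -2, d_{33} = 2, d_{44} = 2, d_{55} = -2
We need (D^{-1})_{11} = 1/d_{11} = 1/-6 = -1/6

-1/6


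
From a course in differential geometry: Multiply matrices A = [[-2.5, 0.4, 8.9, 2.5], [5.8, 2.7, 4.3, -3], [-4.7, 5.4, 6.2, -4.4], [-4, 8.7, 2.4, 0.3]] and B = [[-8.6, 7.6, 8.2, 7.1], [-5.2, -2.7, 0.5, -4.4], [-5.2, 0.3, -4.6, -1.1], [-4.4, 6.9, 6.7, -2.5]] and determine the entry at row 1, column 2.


(AB)_{ij} = sum_k A_{ik} B_{kj}.
For i=1, j=2:
A_{11} * B_{12} = -2.5 * 7.6 = -19
A_{12} * B_{22} = 0.4 * -2.7 = -1.08
A_{13} * B_{32} = 8.9 * 0.3 = 2.67
A_{14} * B_{42} = 2.5 * 6.9 = 17.25
Sum = -19 + -1.08 + 2.67 + 17.25 = -0.16

-0.16


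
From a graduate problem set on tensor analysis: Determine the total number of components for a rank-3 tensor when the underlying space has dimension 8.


The number of components of a rank-r tensor in d dimensions is d^r.
Here d = 8 and r = 3.
8^3 = 512

512


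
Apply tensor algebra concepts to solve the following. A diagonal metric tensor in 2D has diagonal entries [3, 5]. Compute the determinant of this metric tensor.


For a diagonal metric, the determinant is the product of diagonal entries.
Diagonal entries: 3, 5
det(g) = 3 * 5 = 15

15


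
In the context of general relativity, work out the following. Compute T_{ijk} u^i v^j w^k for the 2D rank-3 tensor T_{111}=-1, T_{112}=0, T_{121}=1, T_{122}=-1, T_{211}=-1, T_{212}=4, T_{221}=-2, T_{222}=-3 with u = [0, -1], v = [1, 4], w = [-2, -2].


S = sum over i,j,k of T_{ijk} u_i v_j w_k. Expanding all 8 terms:
T_{111}*u_1*v_1*w_1 = -1*0*1*-2 = 0  (running total: 0)
T_{112}*u_1*v_1*w_2 = 0*0*1*-2 = 0  (running total: 0)
T_{121}*u_1*v_2*w_1 = 1*0*4*-2 = 0  (running total: 0)
T_{122}*u_1*v_2*w_2 = -1*0*4*-2 = 0  (running total: 0)
T_{211}*u_2*v_1*w_1 = -1*-1*1*-2 = -2  (running total: -2)
T_{212}*u_2*v_1*w_2 = 4*-1*1*-2 = 8  (running total: 6)
T_{221}*u_2*v_2*w_1 = -2*-1*4*-2 = -16  (running total: -10)
T_{222}*u_2*v_2*w_2 = -3*-1*4*-2 = -24  (running total: -34)
S = -34

-34


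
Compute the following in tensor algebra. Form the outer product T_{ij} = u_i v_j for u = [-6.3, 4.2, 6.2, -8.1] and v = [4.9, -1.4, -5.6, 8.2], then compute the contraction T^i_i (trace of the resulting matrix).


The outer product gives T_{ij} = u_i v_j.
The trace (contraction) is Tr(T) = sum_i T_{ii} = sum_i u_i v_i.
Diagonal entries:
T_{11} = u_1 * v_1 = -6.3 * 4.9 = -30.87
T_{22} = u_2 * v_2 = 4.2 * -1.4 = -5.88
T_{33} = u_3 * v_3 = 6.2 * -5.6 = -34.72
T_{44} = u_4 * v_4 = -8.1 * 8.2 = -66.42
Tr(T) = -30.87 + -5.88 + -34.72 + -66.42 = -137.89

-137.89


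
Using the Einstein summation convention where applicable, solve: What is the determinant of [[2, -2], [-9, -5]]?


For a 2x2 matrix [[a, b], [c, d]], det = a*d - b*c.
a = 2, b = -2, c = -9, d = -5
a*d = 2 * -5 = -10
b*c = -2 * -9 = 18
det = -10 - 18 = -28

-28


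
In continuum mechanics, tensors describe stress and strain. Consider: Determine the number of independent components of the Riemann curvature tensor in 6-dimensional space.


The Riemann tensor in d dimensions has d^2(d^2 - 1)/12 independent components.
d = 6, so d^2 = 36
d^2 - 1 = 35
d^2(d^2 - 1) = 36 * 35 = 1260
Divide by 12: 1260 / 12 = 105

105


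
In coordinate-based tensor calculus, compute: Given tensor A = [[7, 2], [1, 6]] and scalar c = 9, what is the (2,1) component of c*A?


Scalar multiplication: (cA)_{ij} = c * A_{ij}.
c = 9
A_{21} = 1
(cA)_{21} = 9 * 1 = 9

9


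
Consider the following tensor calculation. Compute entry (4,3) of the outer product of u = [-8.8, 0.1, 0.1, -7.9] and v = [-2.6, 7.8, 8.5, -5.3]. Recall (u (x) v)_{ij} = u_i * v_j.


The outer product entry T_{ij} = u_i * v_j.
We need i=4, j=3.
u_4 = -7.9, v_3 = 8.5
T_{4,3} = -7.9 * 8.5 = -67.15

-67.15


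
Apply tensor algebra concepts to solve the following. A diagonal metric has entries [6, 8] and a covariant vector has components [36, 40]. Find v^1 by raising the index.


To raise an index with a diagonal metric: v^i = v_i / g_{ii}.
For index 1: v_1 = 36, g_{11} = 6
v^1 = 36 / 6 = 6

6


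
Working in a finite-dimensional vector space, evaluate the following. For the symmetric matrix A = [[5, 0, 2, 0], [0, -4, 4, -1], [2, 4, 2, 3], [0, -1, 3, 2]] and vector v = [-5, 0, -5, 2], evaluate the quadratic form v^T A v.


First compute Av:
(Av)_1 = 5*-5 + 0*0 + 2*-5 + 0*2 = -35
(Av)_2 = 0*-5 + -4*0 + 4*-5 + -1*2 = -22
(Av)_3 = 2*-5 + 4*0 + 2*-5 + 3*2 = -14
(Av)_4 = 0*-5 + -1*0 + 3*-5 + 2*2 = -11
Av = [-35, -22, -14, -11]
Then v^T (Av) = -5*-35 + 0*-22 + -5*-14 + 2*-11
= 175 + 0 + 70 + -22 = 223

223


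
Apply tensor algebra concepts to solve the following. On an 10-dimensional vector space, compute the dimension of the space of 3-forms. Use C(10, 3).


The dimension of the space of p-forms on an n-dimensional space is C(n, p).
n = 10, p = 3
C(10, 3) = 10! / (3! * 7!) = 120

120


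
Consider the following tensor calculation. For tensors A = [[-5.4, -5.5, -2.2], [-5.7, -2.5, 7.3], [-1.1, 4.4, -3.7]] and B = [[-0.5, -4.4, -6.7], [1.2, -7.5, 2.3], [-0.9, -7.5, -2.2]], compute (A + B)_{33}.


Tensor addition is component-wise: (A + B)_{ij} = A_{ij} + B_{ij}.
A_{33} = -3.7
B_{33} = -2.2
(A + B)_{33} = -3.7 + -2.2 = -5.9

-5.9


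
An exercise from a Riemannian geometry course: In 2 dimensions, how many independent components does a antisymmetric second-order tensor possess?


A antisymmetric rank-2 tensor in d dimensions has d(d-1)/2 independent components.
d = 2
d(d-1)/2 = 2 * 1 / 2 = 2 / 2 = 1

1


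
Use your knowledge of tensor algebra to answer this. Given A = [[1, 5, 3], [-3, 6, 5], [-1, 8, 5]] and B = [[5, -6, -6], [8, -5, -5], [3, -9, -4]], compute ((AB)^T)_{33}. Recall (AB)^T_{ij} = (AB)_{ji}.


(AB)^T_{ij} = (AB)_{ji} = sum_k A_{jk} B_{ki}.
For i=3, j=3 we need (AB)_{33}:
A_{31} * B_{13} = -1 * -6 = 6
A_{32} * B_{23} = 8 * -5 = -40
A_{33} * B_{33} = 5 * -4 = -20
Sum = 6 + -40 + -20 = -54

-54


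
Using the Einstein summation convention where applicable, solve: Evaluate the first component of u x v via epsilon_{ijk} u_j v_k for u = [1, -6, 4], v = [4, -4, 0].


(u x v)_1 = sum_{j,k} epsilon_{1jk} u_j v_k. Only permutations of (1,2,3) contribute; the two non-zero terms are:
eps_{123} u_2 v_3 = 1 * -6 * 0 = 0
eps_{132} u_3 v_2 = -1 * 4 * -4 = 16
(u x v)_1 = 16

16


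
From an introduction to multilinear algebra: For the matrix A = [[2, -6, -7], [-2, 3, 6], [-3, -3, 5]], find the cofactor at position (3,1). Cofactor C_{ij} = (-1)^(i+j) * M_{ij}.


To find cofactor C_{31}, delete row 3 and column 1.
The resulting 2x2 submatrix is: [[-6, -7], [3, 6]]
Minor M_{31} = -6*6 - -7*3
  = -36 - -21 = -15
Sign = (-1)^(3+1) = (-1)^4 = 1
Cofactor C_{31} = 1 * -15 = -15

-15


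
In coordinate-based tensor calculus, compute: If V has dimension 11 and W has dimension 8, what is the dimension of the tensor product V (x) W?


The dimension of a tensor product is the product of dimensions.
dim(V) = 11, dim(W) = 8
dim(V (x) W) = 11 * 8 = 88

88


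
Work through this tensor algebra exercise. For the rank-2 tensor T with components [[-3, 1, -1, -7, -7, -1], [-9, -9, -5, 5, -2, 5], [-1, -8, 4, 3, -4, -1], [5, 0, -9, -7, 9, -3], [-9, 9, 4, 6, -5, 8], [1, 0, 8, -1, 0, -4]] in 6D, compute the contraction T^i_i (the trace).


The contraction (trace) of a rank-2 tensor is the sum of its diagonal elements.
Diagonal entries: A[1,1] = -3, A[2,2] = -9, A[3,3] = 4, A[4,4] = -7, A[5,5] = -5, A[6,6] = -4
Tr(A) = -3 + -9 + 4 + -7 + -5 + -4 = -24

-24


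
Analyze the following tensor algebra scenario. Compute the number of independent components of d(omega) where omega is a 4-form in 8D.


The exterior derivative of a p-form is a (p+1)-form.
Its number of independent components is C(n, p+1).
n = 8, p+1 = 5
C(8, 5) = 56

56


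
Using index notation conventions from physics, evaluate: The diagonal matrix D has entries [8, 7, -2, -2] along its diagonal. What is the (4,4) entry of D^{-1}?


For a diagonal matrix, the inverse has entries (D^{-1})_{ii} = 1/d_{ii}.
The diagonal entries are: d_{11} = 8, d_{22} = 7, d_{33} = -2, d_{44} = -2
We need (D^{-1})_{44} = 1/d_{44} = 1/-2 = -1/2

-1/2


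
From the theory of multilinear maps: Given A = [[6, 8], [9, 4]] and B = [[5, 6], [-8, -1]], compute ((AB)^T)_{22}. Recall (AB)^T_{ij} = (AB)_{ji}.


(AB)^T_{ij} = (AB)_{ji} = sum_k A_{jk} B_{ki}.
For i=2, j=2 we need (AB)_{22}:
A_{21} * B_{12} = 9 * 6 = 54
A_{22} * B_{22} = 4 * -1 = -4
Sum = 54 + -4 = 50

50


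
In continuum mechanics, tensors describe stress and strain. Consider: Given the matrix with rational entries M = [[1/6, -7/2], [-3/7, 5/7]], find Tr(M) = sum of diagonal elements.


The trace is the sum of diagonal entries.
Diagonal: M[1,1] = 1/6, M[2,2] = 5/7
Tr(M) = 1/6 + 5/7
Computing step by step:
After adding M[1,1]: 1/6
After adding M[2,2]: 37/42
Tr(M) = 37/42

37/42


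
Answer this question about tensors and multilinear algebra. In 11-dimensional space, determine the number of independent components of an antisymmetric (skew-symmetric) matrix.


An antisymmetric rank-2 tensor satisfies A_{ij} = -A_{ji}, so diagonal entries are zero.
The independent components are the upper-triangular entries: C(n, 2) = n(n-1)/2.
n = 11
C(11, 2) = 11 * 10 / 2 = 110 / 2 = 55

55


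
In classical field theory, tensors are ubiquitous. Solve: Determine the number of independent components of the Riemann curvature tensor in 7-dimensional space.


The Riemann tensor in d dimensions has d^2(d^2 - 1)/12 independent components.
d = 7, so d^2 = 49
d^2 - 1 = 48
d^2(d^2 - 1) = 49 * 48 = 2352
Divide by 12: 2352 / 12 = 196

196


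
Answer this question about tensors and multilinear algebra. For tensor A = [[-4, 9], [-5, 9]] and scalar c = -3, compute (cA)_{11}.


Scalar multiplication: (cA)_{ij} = c * A_{ij}.
c = -3
A_{11} = -4
(cA)_{11} = -3 * -4 = 12

12


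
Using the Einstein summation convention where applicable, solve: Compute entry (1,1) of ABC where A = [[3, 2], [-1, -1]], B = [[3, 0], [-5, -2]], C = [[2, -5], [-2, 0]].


(ABC)_{11} = sum_m (AB)_{1m} C_{m1}. First compute row 1 of AB.
(AB)_{11} = 3*3 + 2*-5 = -1
(AB)_{12} = 3*0 + 2*-2 = -4
Now contract with column 1 of C:
(AB)_{11} * C_{11} = -1 * 2 = -2
(AB)_{12} * C_{21} = -4 * -2 = 8
(ABC)_{11} = -2 + 8 = 6

6


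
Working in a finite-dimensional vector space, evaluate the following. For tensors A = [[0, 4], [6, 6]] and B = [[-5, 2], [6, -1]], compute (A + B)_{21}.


Tensor addition is component-wise: (A + B)_{ij} = A_{ij} + B_{ij}.
A_{21} = 6
B_{21} = 6
(A + B)_{21} = 6 + 6 = 12

12


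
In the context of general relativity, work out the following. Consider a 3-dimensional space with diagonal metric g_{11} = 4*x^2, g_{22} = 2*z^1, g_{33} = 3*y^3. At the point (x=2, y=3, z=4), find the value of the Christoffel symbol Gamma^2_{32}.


For a diagonal metric, Gamma^k_{ij} = (1/2) g^{kk} (dg_{ik}/dx_j + dg_{jk}/dx_i - dg_{ij}/dx_k).
The metric is diagonal, so g_{ab} = 0 for a != b.
At the given point: g_{11} = 16, g_{22} = 8, g_{33} = 81
g^{22} = 1/8
dg_{32}/dx_2 = 0 (off-diagonal)
dg_{22}/dx_3 = dg_{22}/dx_3 = 2
dg_{32}/dx_2 = 0 (off-diagonal)
Numerator = 0 + 2 - 0 = 2
Gamma^2_{32} = 2 / (2 * 8) = 1/8

1/8


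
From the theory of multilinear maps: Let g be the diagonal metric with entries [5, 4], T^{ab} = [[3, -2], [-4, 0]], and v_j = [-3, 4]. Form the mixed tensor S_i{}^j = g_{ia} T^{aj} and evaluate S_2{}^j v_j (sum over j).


Step 1: lower the first index. For a diagonal metric, g_{ia} T^{aj} = g_{ii} T^{ij} (no sum on i).
g_{22} = 4
S_2{}^1 = 4 * T^{21} = 4 * -4 = -16
S_2{}^2 = 4 * T^{22} = 4 * 0 = 0
Step 2: contract S_2{}^j with v_j.
S_2{}^1 * v_1 = -16 * -3 = 48
S_2{}^2 * v_2 = 0 * 4 = 0
Result = 48 + 0 = 48

48


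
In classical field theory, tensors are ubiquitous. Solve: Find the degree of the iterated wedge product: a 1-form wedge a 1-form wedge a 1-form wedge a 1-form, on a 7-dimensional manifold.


The degree of a wedge product is the sum of the degrees of the individual forms.
Degrees: 1, 1, 1, 1
Total degree = 1 + 1 + 1 + 1 = 4

4


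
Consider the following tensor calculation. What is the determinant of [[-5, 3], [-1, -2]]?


For a 2x2 matrix [[a, b], [c, d]], det = a*d - b*c.
a = -5, b = 3, c = -1, d = -2
a*d = -5 * -2 = 10
b*c = 3 * -1 = -3
det = 10 - -3 = 13

13


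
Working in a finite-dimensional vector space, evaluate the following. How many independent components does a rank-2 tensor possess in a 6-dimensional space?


The number of components of a rank-r tensor in d dimensions is d^r.
Here d = 6 and r = 2.
6^2 = 36

36


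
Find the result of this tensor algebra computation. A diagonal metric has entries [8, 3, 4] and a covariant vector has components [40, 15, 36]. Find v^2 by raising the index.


To raise an index with a diagonal metric: v^i = v_i / g_{ii}.
For index 2: v_2 = 15, g_{22} = 3
v^2 = 15 / 3 = 5

5


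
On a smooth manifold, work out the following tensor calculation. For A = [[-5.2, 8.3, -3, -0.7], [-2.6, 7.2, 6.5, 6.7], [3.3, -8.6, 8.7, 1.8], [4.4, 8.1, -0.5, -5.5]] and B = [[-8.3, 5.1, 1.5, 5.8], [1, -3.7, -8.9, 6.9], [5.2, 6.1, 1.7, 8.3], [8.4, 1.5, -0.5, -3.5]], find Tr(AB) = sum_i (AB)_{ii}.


Tr(AB) = sum_i (AB)_{ii} where (AB)_{ii} = sum_k A_{ik} B_{ki}.
(AB)_{11} = -5.2*-8.3 + 8.3*1 + -3*5.2 + -0.7*8.4 = 29.98
(AB)_{22} = -2.6*5.1 + 7.2*-3.7 + 6.5*6.1 + 6.7*1.5 = 9.8
(AB)_{33} = 3.3*1.5 + -8.6*-8.9 + 8.7*1.7 + 1.8*-0.5 = 95.38
(AB)_{44} = 4.4*5.8 + 8.1*6.9 + -0.5*8.3 + -5.5*-3.5 = 96.51
Tr(AB) = 29.98 + 9.8 + 95.38 + 96.51 = 231.67

231.67


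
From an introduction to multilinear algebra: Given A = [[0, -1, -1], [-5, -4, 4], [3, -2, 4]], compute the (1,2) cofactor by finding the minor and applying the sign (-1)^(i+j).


To find cofactor C_{12}, delete row 1 and column 2.
The resulting 2x2 submatrix is: [[-5, 4], [3, 4]]
Minor M_{12} = -5*4 - 4*3
  = -20 - 12 = -32
Sign = (-1)^(1+2) = (-1)^3 = -1
Cofactor C_{12} = -1 * -32 = 32

32


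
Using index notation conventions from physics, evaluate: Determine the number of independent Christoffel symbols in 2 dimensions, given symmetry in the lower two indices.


Christoffel symbols Gamma^k_{ij} are symmetric in i,j, so there are d * d(d+1)/2 independent symbols.
d = 2
d(d+1)/2 = 2 * 3 / 2 = 3
Total = 2 * 3 = 6

6


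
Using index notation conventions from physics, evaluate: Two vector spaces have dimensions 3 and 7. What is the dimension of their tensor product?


The dimension of a tensor product is the product of dimensions.
dim(V) = 3, dim(W) = 7
dim(V (x) W) = 3 * 7 = 21

21


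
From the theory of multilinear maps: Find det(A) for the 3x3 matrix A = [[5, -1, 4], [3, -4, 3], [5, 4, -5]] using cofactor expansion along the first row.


Expanding along the first row, det(A) = a11*M_11 - a12*M_12 + a13*M_13, where M_1j is the (1,j) minor.
Minor M_11 = -4*-5 - 3*4 = 8
Minor M_12 = 3*-5 - 3*5 = -30
Minor M_13 = 3*4 - -4*5 = 32
det = 5*(8) - -1*(-30) + 4*(32)
    = 40 - 30 + 128
    = 138

138


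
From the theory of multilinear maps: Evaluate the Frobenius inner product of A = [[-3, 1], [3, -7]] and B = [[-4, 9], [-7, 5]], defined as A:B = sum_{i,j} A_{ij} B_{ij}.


A:B = sum over all i,j of A_{ij} * B_{ij}.
Row 1: -3*-4=12, 1*9=9 => row sum = 21
Row 2: 3*-7=-21, -7*5=-35 => row sum = -56
Total = 21 + -56 = -35

-35


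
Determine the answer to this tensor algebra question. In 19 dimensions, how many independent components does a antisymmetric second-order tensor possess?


A antisymmetric rank-2 tensor in d dimensions has d(d-1)/2 independent components.
d = 19
d(d-1)/2 = 19 * 18 / 2 = 342 / 2 = 171

171


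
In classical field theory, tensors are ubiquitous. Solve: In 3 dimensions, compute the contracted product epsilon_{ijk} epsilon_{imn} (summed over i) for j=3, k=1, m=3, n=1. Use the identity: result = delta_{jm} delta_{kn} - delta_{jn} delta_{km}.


Using the identity: epsilon_{ijk} epsilon_{imn} = delta_{jm} delta_{kn} - delta_{jn} delta_{km}.
delta_{33} = 1
delta_{11} = 1
delta_{31} = 0
delta_{13} = 0
Result = 1 * 1 - 0 * 0 = 1 - 0 = 1

1


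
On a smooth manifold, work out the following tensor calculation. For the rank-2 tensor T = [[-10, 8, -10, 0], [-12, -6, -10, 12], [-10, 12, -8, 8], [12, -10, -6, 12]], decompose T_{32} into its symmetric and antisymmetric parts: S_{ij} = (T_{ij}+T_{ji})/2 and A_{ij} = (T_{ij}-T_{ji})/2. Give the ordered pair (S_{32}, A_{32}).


T_{32} = 12
T_{23} = -10
S_{32} = (12 + -10)/2 = 2/2 = 1
A_{32} = (12 - -10)/2 = 22/2 = 11
Check: S + A = 1 + 11 = 12 = T_{32}.

(1, 11)


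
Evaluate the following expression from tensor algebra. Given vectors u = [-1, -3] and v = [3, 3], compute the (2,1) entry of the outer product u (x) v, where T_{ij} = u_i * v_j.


The outer product entry T_{ij} = u_i * v_j.
We need i=2, j=1.
u_2 = -3, v_1 = 3
T_{2,1} = -3 * 3 = -9

-9


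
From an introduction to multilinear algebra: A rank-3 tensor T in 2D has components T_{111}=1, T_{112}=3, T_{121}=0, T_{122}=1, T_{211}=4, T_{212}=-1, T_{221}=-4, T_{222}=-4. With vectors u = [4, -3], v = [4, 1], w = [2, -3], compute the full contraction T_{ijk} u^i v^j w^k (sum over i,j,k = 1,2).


S = sum over i,j,k of T_{ijk} u_i v_j w_k. Expanding all 8 terms:
T_{111}*u_1*v_1*w_1 = 1*4*4*2 = 32  (running total: 32)
T_{112}*u_1*v_1*w_2 = 3*4*4*-3 = -144  (running total: -112)
T_{121}*u_1*v_2*w_1 = 0*4*1*2 = 0  (running total: -112)
T_{122}*u_1*v_2*w_2 = 1*4*1*-3 = -12  (running total: -124)
T_{211}*u_2*v_1*w_1 = 4*-3*4*2 = -96  (running total: -220)
T_{212}*u_2*v_1*w_2 = -1*-3*4*-3 = -36  (running total: -256)
T_{221}*u_2*v_2*w_1 = -4*-3*1*2 = 24  (running total: -232)
T_{222}*u_2*v_2*w_2 = -4*-3*1*-3 = -36  (running total: -268)
S = -268

-268


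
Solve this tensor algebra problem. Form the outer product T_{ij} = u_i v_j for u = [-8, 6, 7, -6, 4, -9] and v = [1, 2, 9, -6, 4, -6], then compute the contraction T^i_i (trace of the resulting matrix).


The outer product gives T_{ij} = u_i v_j.
The trace (contraction) is Tr(T) = sum_i T_{ii} = sum_i u_i v_i.
Diagonal entries:
T_{11} = u_1 * v_1 = -8 * 1 = -8
T_{22} = u_2 * v_2 = 6 * 2 = 12
T_{33} = u_3 * v_3 = 7 * 9 = 63
T_{44} = u_4 * v_4 = -6 * -6 = 36
T_{55} = u_5 * v_5 = 4 * 4 = 16
T_{66} = u_6 * v_6 = -9 * -6 = 54
Tr(T) = -8 + 12 + 63 + 36 + 16 + 54 = 173

173


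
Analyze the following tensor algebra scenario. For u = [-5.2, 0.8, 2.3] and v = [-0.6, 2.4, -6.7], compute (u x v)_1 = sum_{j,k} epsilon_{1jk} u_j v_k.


(u x v)_1 = sum_{j,k} epsilon_{1jk} u_j v_k. Only permutations of (1,2,3) contribute; the two non-zero terms are:
eps_{123} u_2 v_3 = 1 * 0.8 * -6.7 = -5.36
eps_{132} u_3 v_2 = -1 * 2.3 * 2.4 = -5.52
(u x v)_1 = -10.88

-10.88


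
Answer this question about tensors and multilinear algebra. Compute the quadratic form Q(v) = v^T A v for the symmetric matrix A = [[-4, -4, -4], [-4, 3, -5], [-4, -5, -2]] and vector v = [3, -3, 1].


First compute Av:
(Av)_1 = -4*3 + -4*-3 + -4*1 = -4
(Av)_2 = -4*3 + 3*-3 + -5*1 = -26
(Av)_3 = -4*3 + -5*-3 + -2*1 = 1
Av = [-4, -26, 1]
Then v^T (Av) = 3*-4 + -3*-26 + 1*1
= -12 + 78 + 1 = 67

67


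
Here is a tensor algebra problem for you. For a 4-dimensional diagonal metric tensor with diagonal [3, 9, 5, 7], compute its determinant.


For a diagonal metric, the determinant is the product of diagonal entries.
Diagonal entries: 3, 9, 5, 7
det(g) = 3 * 9 * 5 * 7 = 945

945


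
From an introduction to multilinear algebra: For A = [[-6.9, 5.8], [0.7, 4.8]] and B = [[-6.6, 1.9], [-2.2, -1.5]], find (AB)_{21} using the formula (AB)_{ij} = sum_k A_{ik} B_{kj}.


(AB)_{ij} = sum_k A_{ik} B_{kj}.
For i=2, j=1:
A_{21} * B_{11} = 0.7 * -6.6 = -4.62
A_{22} * B_{21} = 4.8 * -2.2 = -10.56
Sum = -4.62 + -10.56 = -15.18

-15.18


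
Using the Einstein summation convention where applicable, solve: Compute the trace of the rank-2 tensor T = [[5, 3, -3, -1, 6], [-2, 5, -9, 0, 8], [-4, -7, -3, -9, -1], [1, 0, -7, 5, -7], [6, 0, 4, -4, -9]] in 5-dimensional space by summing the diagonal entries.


The contraction (trace) of a rank-2 tensor is the sum of its diagonal elements.
Diagonal entries: A[1,1] = 5, A[2,2] = 5, A[3,3] = -3, A[4,4] = 5, A[5,5] = -9
Tr(A) = 5 + 5 + -3 + 5 + -9 = 3

3


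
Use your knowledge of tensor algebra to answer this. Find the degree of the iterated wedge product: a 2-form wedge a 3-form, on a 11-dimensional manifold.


The degree of a wedge product is the sum of the degrees of the individual forms.
Degrees: 2, 3
Total degree = 2 + 3 = 5

5


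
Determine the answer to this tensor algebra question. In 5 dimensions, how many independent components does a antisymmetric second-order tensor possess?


A antisymmetric rank-2 tensor in d dimensions has d(d-1)/2 independent components.
d = 5
d(d-1)/2 = 5 * 4 / 2 = 20 / 2 = 10

10


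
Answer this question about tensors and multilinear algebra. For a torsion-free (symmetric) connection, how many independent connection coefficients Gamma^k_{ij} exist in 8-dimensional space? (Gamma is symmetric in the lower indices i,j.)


Christoffel symbols Gamma^k_{ij} are symmetric in i,j, so there are d * d(d+1)/2 independent symbols.
d = 8
d(d+1)/2 = 8 * 9 / 2 = 36
Total = 8 * 36 = 288

288


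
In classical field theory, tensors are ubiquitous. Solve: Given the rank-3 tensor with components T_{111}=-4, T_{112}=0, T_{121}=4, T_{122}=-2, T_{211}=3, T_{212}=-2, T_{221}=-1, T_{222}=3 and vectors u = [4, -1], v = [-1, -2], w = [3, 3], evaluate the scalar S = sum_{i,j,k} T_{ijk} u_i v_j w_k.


S = sum over i,j,k of T_{ijk} u_i v_j w_k. Expanding all 8 terms:
T_{111}*u_1*v_1*w_1 = -4*4*-1*3 = 48  (running total: 48)
T_{112}*u_1*v_1*w_2 = 0*4*-1*3 = 0  (running total: 48)
T_{121}*u_1*v_2*w_1 = 4*4*-2*3 = -96  (running total: -48)
T_{122}*u_1*v_2*w_2 = -2*4*-2*3 = 48  (running total: 0)
T_{211}*u_2*v_1*w_1 = 3*-1*-1*3 = 9  (running total: 9)
T_{212}*u_2*v_1*w_2 = -2*-1*-1*3 = -6  (running total: 3)
T_{221}*u_2*v_2*w_1 = -1*-1*-2*3 = -6  (running total: -3)
T_{222}*u_2*v_2*w_2 = 3*-1*-2*3 = 18  (running total: 15)
S = 15

15


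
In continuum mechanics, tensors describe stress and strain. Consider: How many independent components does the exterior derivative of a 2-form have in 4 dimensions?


The exterior derivative of a p-form is a (p+1)-form.
Its number of independent components is C(n, p+1).
n = 4, p+1 = 3
C(4, 3) = 4

4


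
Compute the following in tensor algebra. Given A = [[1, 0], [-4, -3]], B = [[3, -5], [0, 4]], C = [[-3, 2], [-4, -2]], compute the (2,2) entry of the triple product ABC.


(ABC)_{22} = sum_m (AB)_{2m} C_{m2}. First compute row 2 of AB.
(AB)_{21} = -4*3 + -3*0 = -12
(AB)_{22} = -4*-5 + -3*4 = 8
Now contract with column 2 of C:
(AB)_{21} * C_{12} = -12 * 2 = -24
(AB)_{22} * C_{22} = 8 * -2 = -16
(ABC)_{22} = -24 + -16 = -40

-40


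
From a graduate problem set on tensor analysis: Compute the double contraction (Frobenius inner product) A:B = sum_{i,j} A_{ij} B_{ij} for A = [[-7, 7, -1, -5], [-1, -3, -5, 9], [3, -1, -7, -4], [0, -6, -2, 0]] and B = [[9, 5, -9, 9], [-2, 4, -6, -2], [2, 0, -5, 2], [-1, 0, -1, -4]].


A:B = sum over all i,j of A_{ij} * B_{ij}.
Row 1: -7*9=-63, 7*5=35, -1*-9=9, -5*9=-45 => row sum = -64
Row 2: -1*-2=2, -3*4=-12, -5*-6=30, 9*-2=-18 => row sum = 2
Row 3: 3*2=6, -1*0=0, -7*-5=35, -4*2=-8 => row sum = 33
Row 4: 0*-1=0, -6*0=0, -2*-1=2, 0*-4=0 => row sum = 2
Total = -64 + 2 + 33 + 2 = -27

-27


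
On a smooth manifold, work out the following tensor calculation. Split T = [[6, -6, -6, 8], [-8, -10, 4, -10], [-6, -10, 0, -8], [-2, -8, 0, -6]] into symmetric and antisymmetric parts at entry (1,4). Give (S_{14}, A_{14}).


T_{14} = 8
T_{41} = -2
S_{14} = (8 + -2)/2 = 6/2 = 3
A_{14} = (8 - -2)/2 = 10/2 = 5
Check: S + A = 3 + 5 = 8 = T_{14}.

(3, 5)


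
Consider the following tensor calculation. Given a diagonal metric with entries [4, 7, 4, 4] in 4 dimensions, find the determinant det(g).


For a diagonal metric, the determinant is the product of diagonal entries.
Diagonal entries: 4, 7, 4, 4
det(g) = 4 * 7 * 4 * 4 = 448

448


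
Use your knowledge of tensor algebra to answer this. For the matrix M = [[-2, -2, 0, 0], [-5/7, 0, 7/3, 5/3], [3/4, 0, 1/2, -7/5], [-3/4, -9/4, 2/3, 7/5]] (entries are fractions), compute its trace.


The trace is the sum of diagonal entries.
Diagonal: M[1,1] = -2, M[2,2] = 0, M[3,3] = 1/2, M[4,4] = 7/5
Tr(M) = -2 + 0 + 1/2 + 7/5
Computing step by step:
After adding M[1,1]: -2
After adding M[2,2]: -2
After adding M[3,3]: -3/2
After adding M[4,4]: -1/10
Tr(M) = -1/10

-1/10


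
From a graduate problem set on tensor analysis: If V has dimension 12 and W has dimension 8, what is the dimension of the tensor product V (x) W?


The dimension of a tensor product is the product of dimensions.
dim(V) = 12, dim(W) = 8
dim(V (x) W) = 12 * 8 = 96

96


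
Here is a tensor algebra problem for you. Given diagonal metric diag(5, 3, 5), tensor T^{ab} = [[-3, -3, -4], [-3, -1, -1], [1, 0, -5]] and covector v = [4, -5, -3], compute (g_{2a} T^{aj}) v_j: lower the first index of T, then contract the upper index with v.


Step 1: lower the first index. For a diagonal metric, g_{ia} T^{aj} = g_{ii} T^{ij} (no sum on i).
g_{22} = 3
S_2{}^1 = 3 * T^{21} = 3 * -3 = -9
S_2{}^2 = 3 * T^{22} = 3 * -1 = -3
S_2{}^3 = 3 * T^{23} = 3 * -1 = -3
Step 2: contract S_2{}^j with v_j.
S_2{}^1 * v_1 = -9 * 4 = -36
S_2{}^2 * v_2 = -3 * -5 = 15
S_2{}^3 * v_3 = -3 * -3 = 9
Result = -36 + 15 + 9 = -12

-12


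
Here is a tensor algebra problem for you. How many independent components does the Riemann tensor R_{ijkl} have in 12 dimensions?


The Riemann tensor in d dimensions has d^2(d^2 - 1)/12 independent components.
d = 12, so d^2 = 144
d^2 - 1 = 143
d^2(d^2 - 1) = 144 * 143 = 20592
Divide by 12: 20592 / 12 = 1716

1716


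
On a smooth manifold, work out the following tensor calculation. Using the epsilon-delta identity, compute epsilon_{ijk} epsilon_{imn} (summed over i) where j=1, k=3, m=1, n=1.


Using the identity: epsilon_{ijk} epsilon_{imn} = delta_{jm} delta_{kn} - delta_{jn} delta_{km}.
delta_{11} = 1
delta_{31} = 0
delta_{11} = 1
delta_{31} = 0
Result = 1 * 0 - 1 * 0 = 0 - 0 = 0

0


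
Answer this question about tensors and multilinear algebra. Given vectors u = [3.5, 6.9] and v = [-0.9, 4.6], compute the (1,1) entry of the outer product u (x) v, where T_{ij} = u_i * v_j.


The outer product entry T_{ij} = u_i * v_j.
We need i=1, j=1.
u_1 = 3.5, v_1 = -0.9
T_{1,1} = 3.5 * -0.9 = -3.15

-3.15


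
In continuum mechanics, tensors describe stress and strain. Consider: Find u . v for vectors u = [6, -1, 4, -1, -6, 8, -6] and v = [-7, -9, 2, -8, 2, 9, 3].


The inner product u . v = sum of u_i * v_i.
Term-by-term: 6 * -7, -1 * -9, 4 * 2, -1 * -8, -6 * 2, 8 * 9, -6 * 3
Products: -42, 9, 8, 8, -12, 72, -18
Sum = -42 + 9 + 8 + 8 + -12 + 72 + -18 = 25

25


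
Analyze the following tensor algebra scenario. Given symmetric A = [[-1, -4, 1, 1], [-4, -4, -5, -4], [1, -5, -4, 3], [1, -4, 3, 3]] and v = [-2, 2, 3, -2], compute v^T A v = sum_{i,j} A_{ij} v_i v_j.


First compute Av:
(Av)_1 = -1*-2 + -4*2 + 1*3 + 1*-2 = -5
(Av)_2 = -4*-2 + -4*2 + -5*3 + -4*-2 = -7
(Av)_3 = 1*-2 + -5*2 + -4*3 + 3*-2 = -30
(Av)_4 = 1*-2 + -4*2 + 3*3 + 3*-2 = -7
Av = [-5, -7, -30, -7]
Then v^T (Av) = -2*-5 + 2*-7 + 3*-30 + -2*-7
= 10 + -14 + -90 + 14 = -80

-80


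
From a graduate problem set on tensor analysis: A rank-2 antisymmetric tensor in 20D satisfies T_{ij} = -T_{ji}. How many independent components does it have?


An antisymmetric rank-2 tensor satisfies A_{ij} = -A_{ji}, so diagonal entries are zero.
The independent components are the upper-triangular entries: C(n, 2) = n(n-1)/2.
n = 20
C(20, 2) = 20 * 19 / 2 = 380 / 2 = 190

190


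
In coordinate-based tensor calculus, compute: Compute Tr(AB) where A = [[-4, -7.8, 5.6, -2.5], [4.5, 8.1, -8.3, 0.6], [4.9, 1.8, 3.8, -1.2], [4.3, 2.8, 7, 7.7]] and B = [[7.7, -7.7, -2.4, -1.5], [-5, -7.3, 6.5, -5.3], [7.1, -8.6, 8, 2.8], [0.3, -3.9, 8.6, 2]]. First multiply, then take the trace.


Tr(AB) = sum_i (AB)_{ii} where (AB)_{ii} = sum_k A_{ik} B_{ki}.
(AB)_{11} = -4*7.7 + -7.8*-5 + 5.6*7.1 + -2.5*0.3 = 47.21
(AB)_{22} = 4.5*-7.7 + 8.1*-7.3 + -8.3*-8.6 + 0.6*-3.9 = -24.74
(AB)_{33} = 4.9*-2.4 + 1.8*6.5 + 3.8*8 + -1.2*8.6 = 20.02
(AB)_{44} = 4.3*-1.5 + 2.8*-5.3 + 7*2.8 + 7.7*2 = 13.71
Tr(AB) = 47.21 + -24.74 + 20.02 + 13.71 = 56.2

56.2


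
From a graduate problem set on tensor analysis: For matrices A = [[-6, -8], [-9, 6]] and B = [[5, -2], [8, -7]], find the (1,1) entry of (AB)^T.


(AB)^T_{ij} = (AB)_{ji} = sum_k A_{jk} B_{ki}.
For i=1, j=1 we need (AB)_{11}:
A_{11} * B_{11} = -6 * 5 = -30
A_{12} * B_{21} = -8 * 8 = -64
Sum = -30 + -64 = -94

-94


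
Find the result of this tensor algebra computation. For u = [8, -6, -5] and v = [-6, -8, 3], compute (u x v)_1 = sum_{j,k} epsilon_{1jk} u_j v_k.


(u x v)_1 = sum_{j,k} epsilon_{1jk} u_j v_k. Only permutations of (1,2,3) contribute; the two non-zero terms are:
eps_{123} u_2 v_3 = 1 * -6 * 3 = -18
eps_{132} u_3 v_2 = -1 * -5 * -8 = -40
(u x v)_1 = -58

-58


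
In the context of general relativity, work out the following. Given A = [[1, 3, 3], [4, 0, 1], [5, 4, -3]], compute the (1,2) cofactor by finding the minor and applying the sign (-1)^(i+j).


To find cofactor C_{12}, delete row 1 and column 2.
The resulting 2x2 submatrix is: [[4, 1], [5, -3]]
Minor M_{12} = 4*-3 - 1*5
  = -12 - 5 = -17
Sign = (-1)^(1+2) = (-1)^3 = -1
Cofactor C_{12} = -1 * -17 = 17

17


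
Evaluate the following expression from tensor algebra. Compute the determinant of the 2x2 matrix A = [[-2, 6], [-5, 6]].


For a 2x2 matrix [[a, b], [c, d]], det = a*d - b*c.
a = -2, b = 6, c = -5, d = 6
a*d = -2 * 6 = -12
b*c = 6 * -5 = -30
det = -12 - -30 = 18

18


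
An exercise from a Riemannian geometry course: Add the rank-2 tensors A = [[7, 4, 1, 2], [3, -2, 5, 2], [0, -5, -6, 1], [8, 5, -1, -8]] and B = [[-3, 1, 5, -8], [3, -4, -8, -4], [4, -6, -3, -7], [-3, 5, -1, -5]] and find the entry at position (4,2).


Tensor addition is component-wise: (A + B)_{ij} = A_{ij} + B_{ij}.
A_{42} = 5
B_{42} = 5
(A + B)_{42} = 5 + 5 = 10

10


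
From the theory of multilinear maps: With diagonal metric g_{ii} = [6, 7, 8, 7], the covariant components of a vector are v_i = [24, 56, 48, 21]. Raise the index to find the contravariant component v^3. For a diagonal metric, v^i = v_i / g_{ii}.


To raise an index with a diagonal metric: v^i = v_i / g_{ii}.
For index 3: v_3 = 48, g_{33} = 8
v^3 = 48 / 8 = 6

6


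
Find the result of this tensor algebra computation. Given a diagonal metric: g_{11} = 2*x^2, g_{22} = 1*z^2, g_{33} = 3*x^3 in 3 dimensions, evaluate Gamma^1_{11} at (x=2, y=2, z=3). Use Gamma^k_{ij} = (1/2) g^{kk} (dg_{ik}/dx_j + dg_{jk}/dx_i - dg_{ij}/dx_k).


For a diagonal metric, Gamma^k_{ij} = (1/2) g^{kk} (dg_{ik}/dx_j + dg_{jk}/dx_i - dg_{ij}/dx_k).
The metric is diagonal, so g_{ab} = 0 for a != b.
At the given point: g_{11} = 8, g_{22} = 9, g_{33} = 24
g^{11} = 1/8
dg_{11}/dx_1 = dg_{11}/dx_1 = 8
dg_{11}/dx_1 = dg_{11}/dx_1 = 8
dg_{11}/dx_1 = dg_{11}/dx_1 = 8
Numerator = 8 + 8 - 8 = 8
Gamma^1_{11} = 8 / (2 * 8) = 1/2

1/2


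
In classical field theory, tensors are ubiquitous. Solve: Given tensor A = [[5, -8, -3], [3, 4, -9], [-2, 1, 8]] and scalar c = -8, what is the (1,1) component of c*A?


Scalar multiplication: (cA)_{ij} = c * A_{ij}.
c = -8
A_{11} = 5
(cA)_{11} = -8 * 5 = -40

-40


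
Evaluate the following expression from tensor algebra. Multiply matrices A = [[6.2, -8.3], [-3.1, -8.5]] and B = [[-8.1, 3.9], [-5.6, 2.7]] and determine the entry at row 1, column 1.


(AB)_{ij} = sum_k A_{ik} B_{kj}.
For i=1, j=1:
A_{11} * B_{11} = 6.2 * -8.1 = -50.22
A_{12} * B_{21} = -8.3 * -5.6 = 46.48
Sum = -50.22 + 46.48 = -3.74

-3.74


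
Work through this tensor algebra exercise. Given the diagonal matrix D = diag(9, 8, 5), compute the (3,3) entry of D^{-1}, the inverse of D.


For a diagonal matrix, the inverse has entries (D^{-1})_{ii} = 1/d_{ii}.
The diagonal entries are: d_{11} = 9, d_{22} = 8, d_{33} = 5
We need (D^{-1})_{33} = 1/d_{33} = 1/5 = 1/5

1/5


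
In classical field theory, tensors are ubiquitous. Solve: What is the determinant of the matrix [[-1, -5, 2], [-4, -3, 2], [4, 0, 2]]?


Expanding along the first row, det(A) = a11*M_11 - a12*M_12 + a13*M_13, where M_1j is the (1,j) minor.
Minor M_11 = -3*2 - 2*0 = -6
Minor M_12 = -4*2 - 2*4 = -16
Minor M_13 = -4*0 - -3*4 = 12
det = -1*(-6) - -5*(-16) + 2*(12)
    = 6 - 80 + 24
    = -50

-50


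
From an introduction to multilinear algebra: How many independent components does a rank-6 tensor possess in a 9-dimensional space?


The number of components of a rank-r tensor in d dimensions is d^r.
Here d = 9 and r = 6.
9^6 = 531441

531441


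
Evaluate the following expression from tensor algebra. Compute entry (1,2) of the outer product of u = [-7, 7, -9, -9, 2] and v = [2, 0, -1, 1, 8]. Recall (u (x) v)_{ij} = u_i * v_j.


The outer product entry T_{ij} = u_i * v_j.
We need i=1, j=2.
u_1 = -7, v_2 = 0
T_{1,2} = -7 * 0 = 0

0


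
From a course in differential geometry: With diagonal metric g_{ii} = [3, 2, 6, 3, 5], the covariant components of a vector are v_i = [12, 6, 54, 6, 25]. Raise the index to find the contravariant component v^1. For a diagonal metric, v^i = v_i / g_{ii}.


To raise an index with a diagonal metric: v^i = v_i / g_{ii}.
For index 1: v_1 = 12, g_{11} = 3
v^1 = 12 / 3 = 4

4
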